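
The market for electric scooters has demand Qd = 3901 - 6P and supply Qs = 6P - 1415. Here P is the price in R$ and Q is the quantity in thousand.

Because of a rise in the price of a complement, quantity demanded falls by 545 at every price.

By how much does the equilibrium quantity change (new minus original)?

Original equilibrium: 3901 - 6P = 6P - 1415 gives 5316 = 12P, so P = 443 and Q = 1243.
The new curves are Qd = 3356 - 6P (demand) and Qs = 6P - 1415 (supply).
Setting them equal: 3356 - 6P = 6P - 1415 → 4771 = 12P, so P = 4771/12 ≈ 397.5833 and Q = 970.5.
ΔQ = 970.5 − 1243 = -272.5.

-272.5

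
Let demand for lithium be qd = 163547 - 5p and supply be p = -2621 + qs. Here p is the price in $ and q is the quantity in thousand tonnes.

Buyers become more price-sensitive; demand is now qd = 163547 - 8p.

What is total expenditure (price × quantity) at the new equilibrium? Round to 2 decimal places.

Initially, 163547 - 5p = p + 2621, so 160926 = 6p and p = 26821, q = 29442.
The shock moves the curves to qd = 163547 - 8p and qs = p + 2621.
New equilibrium: 163547 - 8p = p + 2621 ⇒ 160926 = 9p ⇒ p = 53642/3 ≈ 17880.6667, q = 61505/3 ≈ 20501.6667.
New expenditure = 17880.6667 × 20501.6667 = 366583467.78.

366583467.78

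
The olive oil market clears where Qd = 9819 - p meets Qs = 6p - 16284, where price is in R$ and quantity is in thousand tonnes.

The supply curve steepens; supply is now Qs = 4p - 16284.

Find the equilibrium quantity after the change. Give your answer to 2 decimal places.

4598.40

Before the shock: 9819 - p = 6p - 16284 ⇒ 26103 = 7p ⇒ p = 3729, Q = 6090.
The new curves are Qd = 9819 - p (demand) and Qs = 4p - 16284 (supply).
Clearing the new market: 9819 - p = 4p - 16284, so p = 5220.6 and Q = 4598.4.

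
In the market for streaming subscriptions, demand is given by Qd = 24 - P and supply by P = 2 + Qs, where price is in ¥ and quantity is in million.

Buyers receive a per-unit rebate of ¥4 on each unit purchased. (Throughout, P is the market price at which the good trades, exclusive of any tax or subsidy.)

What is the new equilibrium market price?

15

Original equilibrium: 24 - P = P - 2 gives 26 = 2P, so P = 13 and Q = 11.
Since buyers' out-of-pocket price is the market price minus the rebate, the effective demand curve becomes Qd = 28 - P.
New equilibrium: 28 - P = P - 2 ⇒ 30 = 2P ⇒ P = 15, Q = 13.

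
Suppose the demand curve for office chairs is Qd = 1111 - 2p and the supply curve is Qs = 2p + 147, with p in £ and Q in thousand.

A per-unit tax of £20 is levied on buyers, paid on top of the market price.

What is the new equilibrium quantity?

609

Solve the original market: 1111 - 2p = 2p + 147, hence p = 241 and Q = 629.
Since buyers pay the price plus the tax, the effective demand curve becomes Qd = 1071 - 2p.
Setting them equal: 1071 - 2p = 2p + 147 → 924 = 4p, so p = 231 and Q = 609.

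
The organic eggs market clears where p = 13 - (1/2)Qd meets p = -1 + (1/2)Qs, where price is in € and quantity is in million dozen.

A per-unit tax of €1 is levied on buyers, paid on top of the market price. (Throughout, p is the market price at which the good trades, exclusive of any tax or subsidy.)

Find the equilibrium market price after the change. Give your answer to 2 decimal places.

5.50

Original equilibrium: 26 - 2p = 2p + 2 gives 24 = 4p, so p = 6 and Q = 14.
Since buyers pay the price plus the tax, the effective demand curve becomes Qd = 24 - 2p.
Clearing the new market: 24 - 2p = 2p + 2, so p = 5.5 and Q = 13.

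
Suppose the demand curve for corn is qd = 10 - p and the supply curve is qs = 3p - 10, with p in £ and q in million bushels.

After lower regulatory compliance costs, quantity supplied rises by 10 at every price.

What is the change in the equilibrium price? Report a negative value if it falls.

Solve the original market: 10 - p = 3p - 10, hence p = 5 and q = 5.
The new curves are qd = 10 - p (demand) and qs = 3p (supply).
New equilibrium: 10 - p = 3p ⇒ 10 = 4p ⇒ p = 2.5, q = 7.5.
Δp = 2.5 − 5 = -2.5.

-2.5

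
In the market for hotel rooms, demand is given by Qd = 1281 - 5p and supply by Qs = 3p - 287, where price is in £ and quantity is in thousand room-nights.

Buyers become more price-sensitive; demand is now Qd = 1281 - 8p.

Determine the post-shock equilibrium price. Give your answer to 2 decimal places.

Solve the original market: 1281 - 5p = 3p - 287, hence p = 196 and Q = 301.
The shock moves the curves to Qd = 1281 - 8p and Qs = 3p - 287.
New equilibrium: 1281 - 8p = 3p - 287 ⇒ 1568 = 11p ⇒ p = 1568/11 ≈ 142.5455, Q = 1547/11 ≈ 140.6364.

142.55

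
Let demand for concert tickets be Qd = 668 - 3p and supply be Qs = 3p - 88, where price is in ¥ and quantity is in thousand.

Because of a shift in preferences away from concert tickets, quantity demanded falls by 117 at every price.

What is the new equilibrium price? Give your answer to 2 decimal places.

106.50

Solve the original market: 668 - 3p = 3p - 88, hence p = 126 and Q = 290.
With the change applied: demand Qd = 551 - 3p, supply Qs = 3p - 88.
Setting them equal: 551 - 3p = 3p - 88 → 639 = 6p, so p = 106.5 and Q = 231.5.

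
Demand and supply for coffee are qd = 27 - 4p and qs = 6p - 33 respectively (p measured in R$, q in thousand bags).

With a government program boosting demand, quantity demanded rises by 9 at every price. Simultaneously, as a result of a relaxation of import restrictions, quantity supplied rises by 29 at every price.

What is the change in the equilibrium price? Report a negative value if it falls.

Initially, 27 - 4p = 6p - 33, so 60 = 10p and p = 6, q = 3.
With the change applied: demand qd = 36 - 4p, supply qs = 6p - 4.
New equilibrium: 36 - 4p = 6p - 4 ⇒ 40 = 10p ⇒ p = 4, q = 20.
Δp = 4 − 6 = -2.

-2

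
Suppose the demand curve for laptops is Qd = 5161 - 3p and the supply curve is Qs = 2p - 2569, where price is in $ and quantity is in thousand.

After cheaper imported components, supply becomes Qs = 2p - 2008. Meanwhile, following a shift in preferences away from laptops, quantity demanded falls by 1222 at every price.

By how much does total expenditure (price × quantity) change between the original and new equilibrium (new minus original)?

Before the shock: 5161 - 3p = 2p - 2569 ⇒ 7730 = 5p ⇒ p = 1546, Q = 523.
After the shift, demand is Qd = 3939 - 3p and supply is Qs = 2p - 2008.
New equilibrium: 3939 - 3p = 2p - 2008 ⇒ 5947 = 5p ⇒ p = 1189.4, Q = 370.8.
Expenditure moves from 1546×523 = 808558 to 1189.4×370.8 = 441029.52; change = -367528.48.

-367528.48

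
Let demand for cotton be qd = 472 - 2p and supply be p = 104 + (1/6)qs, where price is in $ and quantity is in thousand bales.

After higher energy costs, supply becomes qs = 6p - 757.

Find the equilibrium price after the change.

153.625

Solve the original market: 472 - 2p = 6p - 624, hence p = 137 and q = 198.
The new curves are qd = 472 - 2p (demand) and qs = 6p - 757 (supply).
Equate the new curves: 472 - 2p = 6p - 757, giving 1229 = 8p, p = 153.625, q = 164.75.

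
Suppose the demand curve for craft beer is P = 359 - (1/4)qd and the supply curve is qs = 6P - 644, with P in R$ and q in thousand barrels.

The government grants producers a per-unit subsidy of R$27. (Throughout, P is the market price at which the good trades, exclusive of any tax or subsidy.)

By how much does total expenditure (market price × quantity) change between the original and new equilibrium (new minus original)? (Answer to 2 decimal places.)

Original equilibrium: 1436 - 4P = 6P - 644 gives 2080 = 10P, so P = 208 and q = 604.
Since sellers receive the price plus the subsidy, the effective supply curve becomes qs = 6P - 482.
Clearing the new market: 1436 - 4P = 6P - 482, so P = 191.8 and q = 668.8.
Expenditure moves from 208×604 = 125632 to 191.8×668.8 = 128275.84; change = +2643.84.

+2643.84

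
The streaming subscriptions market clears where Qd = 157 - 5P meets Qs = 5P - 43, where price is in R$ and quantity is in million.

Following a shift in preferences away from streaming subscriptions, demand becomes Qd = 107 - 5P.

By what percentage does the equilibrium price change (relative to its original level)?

-25

Solve the original market: 157 - 5P = 5P - 43, hence P = 20 and Q = 57.
After the shift, demand is Qd = 107 - 5P and supply is Qs = 5P - 43.
Clearing the new market: 107 - 5P = 5P - 43, so P = 15 and Q = 32.
%ΔP = (15 − 20) / 20 × 100 = -25%.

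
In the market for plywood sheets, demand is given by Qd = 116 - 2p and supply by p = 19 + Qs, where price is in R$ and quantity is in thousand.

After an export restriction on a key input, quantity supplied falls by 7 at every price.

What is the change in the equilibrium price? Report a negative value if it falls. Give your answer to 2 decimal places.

+2.33

Initially, 116 - 2p = p - 19, so 135 = 3p and p = 45, Q = 26.
With the change applied: demand Qd = 116 - 2p, supply Qs = p - 26.
Setting them equal: 116 - 2p = p - 26 → 142 = 3p, so p = 142/3 ≈ 47.3333 and Q = 64/3 ≈ 21.3333.
Δp = 47.3333 − 45 = +2.33.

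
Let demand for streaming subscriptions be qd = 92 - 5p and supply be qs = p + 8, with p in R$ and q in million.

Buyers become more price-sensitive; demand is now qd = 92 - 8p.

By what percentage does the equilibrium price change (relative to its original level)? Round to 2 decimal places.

-33.33

Before the shock: 92 - 5p = p + 8 ⇒ 84 = 6p ⇒ p = 14, q = 22.
The shock moves the curves to qd = 92 - 8p and qs = p + 8.
Setting them equal: 92 - 8p = p + 8 → 84 = 9p, so p = 28/3 ≈ 9.3333 and q = 52/3 ≈ 17.3333.
%Δp = (9.3333 − 14) / 14 × 100 = -33.33%.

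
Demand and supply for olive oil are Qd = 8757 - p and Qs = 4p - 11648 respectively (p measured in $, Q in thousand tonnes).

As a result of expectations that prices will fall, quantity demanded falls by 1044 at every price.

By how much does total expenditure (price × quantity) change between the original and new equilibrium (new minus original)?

-4210410.24

Original equilibrium: 8757 - p = 4p - 11648 gives 20405 = 5p, so p = 4081 and Q = 4676.
The shock moves the curves to Qd = 7713 - p and Qs = 4p - 11648.
Equate the new curves: 7713 - p = 4p - 11648, giving 19361 = 5p, p = 3872.2, Q = 3840.8.
Expenditure moves from 4081×4676 = 19082756 to 3872.2×3840.8 = 14872345.76; change = -4210410.24.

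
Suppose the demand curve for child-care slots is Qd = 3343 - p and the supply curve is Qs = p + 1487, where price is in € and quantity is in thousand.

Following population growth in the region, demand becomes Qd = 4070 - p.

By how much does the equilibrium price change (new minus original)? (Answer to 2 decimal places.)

+363.50

Before the shock: 3343 - p = p + 1487 ⇒ 1856 = 2p ⇒ p = 928, Q = 2415.
The shock moves the curves to Qd = 4070 - p and Qs = p + 1487.
Equate the new curves: 4070 - p = p + 1487, giving 2583 = 2p, p = 1291.5, Q = 2778.5.
Δp = 1291.5 − 928 = +363.50.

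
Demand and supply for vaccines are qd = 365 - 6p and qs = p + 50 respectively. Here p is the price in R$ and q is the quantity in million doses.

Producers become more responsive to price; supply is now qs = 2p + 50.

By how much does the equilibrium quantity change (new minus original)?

Before the shock: 365 - 6p = p + 50 ⇒ 315 = 7p ⇒ p = 45, q = 95.
After the shift, demand is qd = 365 - 6p and supply is qs = 2p + 50.
Equate the new curves: 365 - 6p = 2p + 50, giving 315 = 8p, p = 39.375, q = 128.75.
Δq = 128.75 − 95 = +33.75.

+33.75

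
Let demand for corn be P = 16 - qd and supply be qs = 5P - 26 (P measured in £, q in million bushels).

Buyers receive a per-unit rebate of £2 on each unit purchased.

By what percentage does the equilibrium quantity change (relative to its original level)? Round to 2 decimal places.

+18.52

Solve the original market: 16 - P = 5P - 26, hence P = 7 and q = 9.
Since buyers' out-of-pocket price is the market price minus the rebate, the effective demand curve becomes qd = 18 - P.
Clearing the new market: 18 - P = 5P - 26, so P = 22/3 ≈ 7.3333 and q = 32/3 ≈ 10.6667.
%Δq = (10.6667 − 9) / 9 × 100 = +18.52%.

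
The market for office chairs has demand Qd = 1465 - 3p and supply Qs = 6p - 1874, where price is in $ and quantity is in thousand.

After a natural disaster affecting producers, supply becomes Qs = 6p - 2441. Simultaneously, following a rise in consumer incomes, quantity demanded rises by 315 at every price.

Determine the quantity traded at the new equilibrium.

Initially, 1465 - 3p = 6p - 1874, so 3339 = 9p and p = 371, Q = 352.
The new curves are Qd = 1780 - 3p (demand) and Qs = 6p - 2441 (supply).
Setting them equal: 1780 - 3p = 6p - 2441 → 4221 = 9p, so p = 469 and Q = 373.

373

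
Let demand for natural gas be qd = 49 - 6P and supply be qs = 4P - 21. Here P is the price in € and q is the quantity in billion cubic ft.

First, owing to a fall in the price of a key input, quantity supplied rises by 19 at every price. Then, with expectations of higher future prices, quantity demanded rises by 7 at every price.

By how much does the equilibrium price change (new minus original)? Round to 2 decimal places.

Before the shock: 49 - 6P = 4P - 21 ⇒ 70 = 10P ⇒ P = 7, q = 7.
The new curves are qd = 56 - 6P (demand) and qs = 4P - 2 (supply).
Clearing the new market: 56 - 6P = 4P - 2, so P = 5.8 and q = 21.2.
ΔP = 5.8 − 7 = -1.20.

-1.20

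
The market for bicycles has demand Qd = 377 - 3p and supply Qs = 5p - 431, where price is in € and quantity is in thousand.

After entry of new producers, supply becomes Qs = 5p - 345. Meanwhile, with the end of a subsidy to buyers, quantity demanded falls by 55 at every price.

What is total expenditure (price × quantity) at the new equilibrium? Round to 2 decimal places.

Initially, 377 - 3p = 5p - 431, so 808 = 8p and p = 101, Q = 74.
With the change applied: demand Qd = 322 - 3p, supply Qs = 5p - 345.
Clearing the new market: 322 - 3p = 5p - 345, so p = 83.375 and Q = 71.875.
New expenditure = 83.375 × 71.875 = 5992.58.

5992.58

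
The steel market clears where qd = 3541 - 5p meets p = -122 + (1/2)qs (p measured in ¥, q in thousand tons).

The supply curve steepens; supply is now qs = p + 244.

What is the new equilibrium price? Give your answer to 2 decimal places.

Initially, 3541 - 5p = 2p + 244, so 3297 = 7p and p = 471, q = 1186.
With the change applied: demand qd = 3541 - 5p, supply qs = p + 244.
Clearing the new market: 3541 - 5p = p + 244, so p = 549.5 and q = 793.5.

549.50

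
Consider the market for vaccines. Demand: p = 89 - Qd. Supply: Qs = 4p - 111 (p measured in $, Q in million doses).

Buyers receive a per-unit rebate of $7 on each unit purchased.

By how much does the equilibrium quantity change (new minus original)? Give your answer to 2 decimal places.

+5.60

Before the shock: 89 - p = 4p - 111 ⇒ 200 = 5p ⇒ p = 40, Q = 49.
Since buyers' out-of-pocket price is the market price minus the rebate, the effective demand curve becomes Qd = 96 - p.
Setting them equal: 96 - p = 4p - 111 → 207 = 5p, so p = 41.4 and Q = 54.6.
ΔQ = 54.6 − 49 = +5.60.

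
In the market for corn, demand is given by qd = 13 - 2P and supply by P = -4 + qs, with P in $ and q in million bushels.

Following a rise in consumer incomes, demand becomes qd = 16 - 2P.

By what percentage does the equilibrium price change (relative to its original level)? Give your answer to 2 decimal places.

Original equilibrium: 13 - 2P = P + 4 gives 9 = 3P, so P = 3 and q = 7.
The new curves are qd = 16 - 2P (demand) and qs = P + 4 (supply).
Equate the new curves: 16 - 2P = P + 4, giving 12 = 3P, P = 4, q = 8.
%ΔP = (4 − 3) / 3 × 100 = +33.33%.

+33.33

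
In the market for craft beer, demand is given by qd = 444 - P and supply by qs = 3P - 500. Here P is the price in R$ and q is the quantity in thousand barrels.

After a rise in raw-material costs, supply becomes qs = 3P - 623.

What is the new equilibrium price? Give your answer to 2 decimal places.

266.75

Original equilibrium: 444 - P = 3P - 500 gives 944 = 4P, so P = 236 and q = 208.
The shock moves the curves to qd = 444 - P and qs = 3P - 623.
Clearing the new market: 444 - P = 3P - 623, so P = 266.75 and q = 177.25.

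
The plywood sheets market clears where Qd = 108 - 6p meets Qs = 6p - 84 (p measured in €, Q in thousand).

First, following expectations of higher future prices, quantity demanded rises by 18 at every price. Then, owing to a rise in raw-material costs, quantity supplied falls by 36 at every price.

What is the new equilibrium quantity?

3

Original equilibrium: 108 - 6p = 6p - 84 gives 192 = 12p, so p = 16 and Q = 12.
With the change applied: demand Qd = 126 - 6p, supply Qs = 6p - 120.
New equilibrium: 126 - 6p = 6p - 120 ⇒ 246 = 12p ⇒ p = 20.5, Q = 3.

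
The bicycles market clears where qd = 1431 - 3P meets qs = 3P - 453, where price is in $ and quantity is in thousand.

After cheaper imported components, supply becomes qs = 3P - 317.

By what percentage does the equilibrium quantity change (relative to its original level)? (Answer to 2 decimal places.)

Original equilibrium: 1431 - 3P = 3P - 453 gives 1884 = 6P, so P = 314 and q = 489.
With the change applied: demand qd = 1431 - 3P, supply qs = 3P - 317.
New equilibrium: 1431 - 3P = 3P - 317 ⇒ 1748 = 6P ⇒ P = 874/3 ≈ 291.3333, q = 557.
%Δq = (557 − 489) / 489 × 100 = +13.91%.

+13.91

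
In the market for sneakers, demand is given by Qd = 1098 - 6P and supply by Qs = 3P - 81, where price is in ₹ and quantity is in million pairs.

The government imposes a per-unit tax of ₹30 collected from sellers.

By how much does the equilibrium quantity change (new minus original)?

-60

Solve the original market: 1098 - 6P = 3P - 81, hence P = 131 and Q = 312.
Since sellers keep the price net of the tax, the effective supply curve becomes Qs = 3P - 171.
Setting them equal: 1098 - 6P = 3P - 171 → 1269 = 9P, so P = 141 and Q = 252.
ΔQ = 252 − 312 = -60.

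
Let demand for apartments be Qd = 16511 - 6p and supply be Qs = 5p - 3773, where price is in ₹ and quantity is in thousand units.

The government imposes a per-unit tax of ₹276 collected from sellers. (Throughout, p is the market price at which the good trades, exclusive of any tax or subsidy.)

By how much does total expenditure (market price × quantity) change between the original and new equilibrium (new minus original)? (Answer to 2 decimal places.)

-799111.24

Initially, 16511 - 6p = 5p - 3773, so 20284 = 11p and p = 1844, Q = 5447.
Since sellers keep the price net of the tax, the effective supply curve becomes Qs = 5p - 5153.
Setting them equal: 16511 - 6p = 5p - 5153 → 21664 = 11p, so p = 21664/11 ≈ 1969.4545 and Q = 51637/11 ≈ 4694.2727.
Expenditure moves from 1844×5447 = 10044268 to 1969.4545×4694.2727 = 9245156.7603; change = -799111.24.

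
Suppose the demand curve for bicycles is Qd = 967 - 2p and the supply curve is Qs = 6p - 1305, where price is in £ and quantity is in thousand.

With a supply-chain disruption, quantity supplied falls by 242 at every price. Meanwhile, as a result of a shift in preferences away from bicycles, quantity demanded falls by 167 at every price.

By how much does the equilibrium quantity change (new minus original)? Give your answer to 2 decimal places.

Before the shock: 967 - 2p = 6p - 1305 ⇒ 2272 = 8p ⇒ p = 284, Q = 399.
After the shift, demand is Qd = 800 - 2p and supply is Qs = 6p - 1547.
Setting them equal: 800 - 2p = 6p - 1547 → 2347 = 8p, so p = 293.375 and Q = 213.25.
ΔQ = 213.25 − 399 = -185.75.

-185.75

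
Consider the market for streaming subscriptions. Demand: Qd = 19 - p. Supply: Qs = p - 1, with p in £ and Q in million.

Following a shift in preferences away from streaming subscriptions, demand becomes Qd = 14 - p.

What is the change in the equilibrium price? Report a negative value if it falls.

Before the shock: 19 - p = p - 1 ⇒ 20 = 2p ⇒ p = 10, Q = 9.
With the change applied: demand Qd = 14 - p, supply Qs = p - 1.
Clearing the new market: 14 - p = p - 1, so p = 7.5 and Q = 6.5.
Δp = 7.5 − 10 = -2.5.

-2.5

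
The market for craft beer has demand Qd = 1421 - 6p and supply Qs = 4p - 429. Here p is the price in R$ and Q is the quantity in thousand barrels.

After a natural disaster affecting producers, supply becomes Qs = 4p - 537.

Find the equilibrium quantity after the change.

Original equilibrium: 1421 - 6p = 4p - 429 gives 1850 = 10p, so p = 185 and Q = 311.
With the change applied: demand Qd = 1421 - 6p, supply Qs = 4p - 537.
Clearing the new market: 1421 - 6p = 4p - 537, so p = 195.8 and Q = 246.2.

246.2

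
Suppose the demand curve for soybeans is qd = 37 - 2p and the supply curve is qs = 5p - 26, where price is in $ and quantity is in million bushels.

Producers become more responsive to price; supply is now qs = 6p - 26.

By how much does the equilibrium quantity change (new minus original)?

+2.25

Before the shock: 37 - 2p = 5p - 26 ⇒ 63 = 7p ⇒ p = 9, q = 19.
With the change applied: demand qd = 37 - 2p, supply qs = 6p - 26.
New equilibrium: 37 - 2p = 6p - 26 ⇒ 63 = 8p ⇒ p = 7.875, q = 21.25.
Δq = 21.25 − 19 = +2.25.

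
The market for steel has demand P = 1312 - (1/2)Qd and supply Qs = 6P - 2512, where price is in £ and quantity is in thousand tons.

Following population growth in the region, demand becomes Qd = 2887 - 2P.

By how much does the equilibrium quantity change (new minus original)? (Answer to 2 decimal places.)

+197.25

Initially, 2624 - 2P = 6P - 2512, so 5136 = 8P and P = 642, Q = 1340.
After the shift, demand is Qd = 2887 - 2P and supply is Qs = 6P - 2512.
New equilibrium: 2887 - 2P = 6P - 2512 ⇒ 5399 = 8P ⇒ P = 674.875, Q = 1537.25.
ΔQ = 1537.25 − 1340 = +197.25.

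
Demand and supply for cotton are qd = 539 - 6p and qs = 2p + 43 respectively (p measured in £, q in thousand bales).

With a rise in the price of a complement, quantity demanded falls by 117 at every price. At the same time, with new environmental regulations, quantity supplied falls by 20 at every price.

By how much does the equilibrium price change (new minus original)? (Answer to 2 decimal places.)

-12.13

Initially, 539 - 6p = 2p + 43, so 496 = 8p and p = 62, q = 167.
With the change applied: demand qd = 422 - 6p, supply qs = 2p + 23.
Equate the new curves: 422 - 6p = 2p + 23, giving 399 = 8p, p = 49.875, q = 122.75.
Δp = 49.875 − 62 = -12.13.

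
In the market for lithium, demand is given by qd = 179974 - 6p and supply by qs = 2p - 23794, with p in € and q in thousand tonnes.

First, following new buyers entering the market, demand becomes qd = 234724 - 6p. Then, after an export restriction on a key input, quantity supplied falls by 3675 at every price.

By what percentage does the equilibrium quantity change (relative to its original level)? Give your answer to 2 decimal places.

+40.27

Original equilibrium: 179974 - 6p = 2p - 23794 gives 203768 = 8p, so p = 25471 and q = 27148.
After the shift, demand is qd = 234724 - 6p and supply is qs = 2p - 27469.
Setting them equal: 234724 - 6p = 2p - 27469 → 262193 = 8p, so p = 32774.125 and q = 38079.25.
%Δq = (38079.25 − 27148) / 27148 × 100 = +40.27%.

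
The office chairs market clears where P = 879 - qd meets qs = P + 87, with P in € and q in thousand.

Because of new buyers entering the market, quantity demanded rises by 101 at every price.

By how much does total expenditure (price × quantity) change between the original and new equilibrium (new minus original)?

Before the shock: 879 - P = P + 87 ⇒ 792 = 2P ⇒ P = 396, q = 483.
With the change applied: demand qd = 980 - P, supply qs = P + 87.
Clearing the new market: 980 - P = P + 87, so P = 446.5 and q = 533.5.
Expenditure moves from 396×483 = 191268 to 446.5×533.5 = 238207.75; change = +46939.75.

+46939.75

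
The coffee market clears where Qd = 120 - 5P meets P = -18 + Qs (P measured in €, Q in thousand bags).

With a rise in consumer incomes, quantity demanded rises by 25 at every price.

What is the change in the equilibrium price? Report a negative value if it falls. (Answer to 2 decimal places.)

Original equilibrium: 120 - 5P = P + 18 gives 102 = 6P, so P = 17 and Q = 35.
With the change applied: demand Qd = 145 - 5P, supply Qs = P + 18.
Equate the new curves: 145 - 5P = P + 18, giving 127 = 6P, P = 127/6 ≈ 21.1667, Q = 235/6 ≈ 39.1667.
ΔP = 21.1667 − 17 = +4.17.

+4.17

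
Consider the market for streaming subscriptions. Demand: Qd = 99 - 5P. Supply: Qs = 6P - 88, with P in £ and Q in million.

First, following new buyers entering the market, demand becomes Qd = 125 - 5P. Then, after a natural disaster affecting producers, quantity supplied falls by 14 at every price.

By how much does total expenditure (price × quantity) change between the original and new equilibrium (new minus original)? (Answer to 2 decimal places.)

+212.25

Solve the original market: 99 - 5P = 6P - 88, hence P = 17 and Q = 14.
The new curves are Qd = 125 - 5P (demand) and Qs = 6P - 102 (supply).
Clearing the new market: 125 - 5P = 6P - 102, so P = 227/11 ≈ 20.6364 and Q = 240/11 ≈ 21.8182.
Expenditure moves from 17×14 = 238 to 20.6364×21.8182 = 450.2479; change = +212.25.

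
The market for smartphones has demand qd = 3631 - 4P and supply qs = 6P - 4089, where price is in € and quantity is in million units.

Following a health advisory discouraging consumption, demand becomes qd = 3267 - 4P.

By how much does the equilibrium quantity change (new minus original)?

Initially, 3631 - 4P = 6P - 4089, so 7720 = 10P and P = 772, q = 543.
After the shift, demand is qd = 3267 - 4P and supply is qs = 6P - 4089.
New equilibrium: 3267 - 4P = 6P - 4089 ⇒ 7356 = 10P ⇒ P = 735.6, q = 324.6.
Δq = 324.6 − 543 = -218.4.

-218.4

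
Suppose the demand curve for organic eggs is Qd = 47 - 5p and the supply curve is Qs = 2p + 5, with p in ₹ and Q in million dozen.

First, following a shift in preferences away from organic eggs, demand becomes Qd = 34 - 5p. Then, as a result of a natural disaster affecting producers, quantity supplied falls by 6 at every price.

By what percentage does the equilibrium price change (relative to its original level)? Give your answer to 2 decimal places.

Initially, 47 - 5p = 2p + 5, so 42 = 7p and p = 6, Q = 17.
The shock moves the curves to Qd = 34 - 5p and Qs = 2p - 1.
Setting them equal: 34 - 5p = 2p - 1 → 35 = 7p, so p = 5 and Q = 9.
%Δp = (5 − 6) / 6 × 100 = -16.67%.

-16.67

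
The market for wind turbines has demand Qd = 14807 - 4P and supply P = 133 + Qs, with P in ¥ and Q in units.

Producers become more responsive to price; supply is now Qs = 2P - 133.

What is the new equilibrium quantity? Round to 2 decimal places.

4847.00

Initially, 14807 - 4P = P - 133, so 14940 = 5P and P = 2988, Q = 2855.
The new curves are Qd = 14807 - 4P (demand) and Qs = 2P - 133 (supply).
New equilibrium: 14807 - 4P = 2P - 133 ⇒ 14940 = 6P ⇒ P = 2490, Q = 4847.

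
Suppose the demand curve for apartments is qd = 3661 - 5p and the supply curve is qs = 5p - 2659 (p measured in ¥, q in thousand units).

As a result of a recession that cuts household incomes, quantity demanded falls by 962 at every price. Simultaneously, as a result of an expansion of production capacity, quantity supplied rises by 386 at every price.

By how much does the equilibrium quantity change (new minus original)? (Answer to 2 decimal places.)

Original equilibrium: 3661 - 5p = 5p - 2659 gives 6320 = 10p, so p = 632 and q = 501.
After the shift, demand is qd = 2699 - 5p and supply is qs = 5p - 2273.
New equilibrium: 2699 - 5p = 5p - 2273 ⇒ 4972 = 10p ⇒ p = 497.2, q = 213.
Δq = 213 − 501 = -288.00.

-288.00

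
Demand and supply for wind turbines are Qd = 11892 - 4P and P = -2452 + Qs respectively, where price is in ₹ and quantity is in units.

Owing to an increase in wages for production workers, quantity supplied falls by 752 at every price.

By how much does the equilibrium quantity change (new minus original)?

-601.6

Original equilibrium: 11892 - 4P = P + 2452 gives 9440 = 5P, so P = 1888 and Q = 4340.
The shock moves the curves to Qd = 11892 - 4P and Qs = P + 1700.
Clearing the new market: 11892 - 4P = P + 1700, so P = 2038.4 and Q = 3738.4.
ΔQ = 3738.4 − 4340 = -601.6.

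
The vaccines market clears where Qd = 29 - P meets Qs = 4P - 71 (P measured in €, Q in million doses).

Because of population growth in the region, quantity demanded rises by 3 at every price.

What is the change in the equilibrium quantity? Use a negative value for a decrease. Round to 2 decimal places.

Initially, 29 - P = 4P - 71, so 100 = 5P and P = 20, Q = 9.
The shock moves the curves to Qd = 32 - P and Qs = 4P - 71.
Equate the new curves: 32 - P = 4P - 71, giving 103 = 5P, P = 20.6, Q = 11.4.
ΔQ = 11.4 − 9 = +2.40.

+2.40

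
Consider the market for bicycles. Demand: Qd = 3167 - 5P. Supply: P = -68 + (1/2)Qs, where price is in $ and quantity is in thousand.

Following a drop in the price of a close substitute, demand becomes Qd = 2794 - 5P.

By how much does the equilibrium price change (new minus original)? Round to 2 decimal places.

Solve the original market: 3167 - 5P = 2P + 136, hence P = 433 and Q = 1002.
After the shift, demand is Qd = 2794 - 5P and supply is Qs = 2P + 136.
Setting them equal: 2794 - 5P = 2P + 136 → 2658 = 7P, so P = 2658/7 ≈ 379.7143 and Q = 6268/7 ≈ 895.4286.
ΔP = 379.7143 − 433 = -53.29.

-53.29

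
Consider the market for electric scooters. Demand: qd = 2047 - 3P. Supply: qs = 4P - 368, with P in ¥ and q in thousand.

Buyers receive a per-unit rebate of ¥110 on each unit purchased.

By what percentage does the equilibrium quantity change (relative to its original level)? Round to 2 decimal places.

Solve the original market: 2047 - 3P = 4P - 368, hence P = 345 and q = 1012.
Since buyers' out-of-pocket price is the market price minus the rebate, the effective demand curve becomes qd = 2377 - 3P.
New equilibrium: 2377 - 3P = 4P - 368 ⇒ 2745 = 7P ⇒ P = 2745/7 ≈ 392.1429, q = 8404/7 ≈ 1200.5714.
%Δq = (1200.5714 − 1012) / 1012 × 100 = +18.63%.

+18.63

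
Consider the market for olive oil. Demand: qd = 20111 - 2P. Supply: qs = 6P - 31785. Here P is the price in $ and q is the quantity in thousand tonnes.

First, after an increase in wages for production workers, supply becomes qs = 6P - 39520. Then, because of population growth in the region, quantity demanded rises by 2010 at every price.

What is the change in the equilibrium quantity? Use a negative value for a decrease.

-426.25

Solve the original market: 20111 - 2P = 6P - 31785, hence P = 6487 and q = 7137.
With the change applied: demand qd = 22121 - 2P, supply qs = 6P - 39520.
Clearing the new market: 22121 - 2P = 6P - 39520, so P = 7705.125 and q = 6710.75.
Δq = 6710.75 − 7137 = -426.25.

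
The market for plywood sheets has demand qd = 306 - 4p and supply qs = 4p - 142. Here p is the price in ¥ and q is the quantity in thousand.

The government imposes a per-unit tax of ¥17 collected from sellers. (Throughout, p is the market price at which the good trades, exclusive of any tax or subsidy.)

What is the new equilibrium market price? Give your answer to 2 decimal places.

64.50

Solve the original market: 306 - 4p = 4p - 142, hence p = 56 and q = 82.
Since sellers keep the price net of the tax, the effective supply curve becomes qs = 4p - 210.
Equate the new curves: 306 - 4p = 4p - 210, giving 516 = 8p, p = 64.5, q = 48.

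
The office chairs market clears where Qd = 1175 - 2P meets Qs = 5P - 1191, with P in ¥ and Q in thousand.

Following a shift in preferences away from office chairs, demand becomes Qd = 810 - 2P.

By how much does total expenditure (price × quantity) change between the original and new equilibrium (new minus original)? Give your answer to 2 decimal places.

-100546.33

Original equilibrium: 1175 - 2P = 5P - 1191 gives 2366 = 7P, so P = 338 and Q = 499.
With the change applied: demand Qd = 810 - 2P, supply Qs = 5P - 1191.
Clearing the new market: 810 - 2P = 5P - 1191, so P = 2001/7 ≈ 285.8571 and Q = 1668/7 ≈ 238.2857.
Expenditure moves from 338×499 = 168662 to 285.8571×238.2857 = 68115.6735; change = -100546.33.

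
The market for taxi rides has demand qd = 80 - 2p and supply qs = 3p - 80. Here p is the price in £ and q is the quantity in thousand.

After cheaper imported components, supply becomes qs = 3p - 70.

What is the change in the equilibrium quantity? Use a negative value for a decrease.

Solve the original market: 80 - 2p = 3p - 80, hence p = 32 and q = 16.
After the shift, demand is qd = 80 - 2p and supply is qs = 3p - 70.
Clearing the new market: 80 - 2p = 3p - 70, so p = 30 and q = 20.
Δq = 20 − 16 = +4.

+4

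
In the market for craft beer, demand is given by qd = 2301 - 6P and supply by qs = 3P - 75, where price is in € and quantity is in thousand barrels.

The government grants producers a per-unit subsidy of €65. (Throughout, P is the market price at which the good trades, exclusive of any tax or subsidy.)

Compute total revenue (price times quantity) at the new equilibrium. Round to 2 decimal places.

205256.33

Original equilibrium: 2301 - 6P = 3P - 75 gives 2376 = 9P, so P = 264 and q = 717.
Since sellers receive the price plus the subsidy, the effective supply curve becomes qs = 3P + 120.
Clearing the new market: 2301 - 6P = 3P + 120, so P = 727/3 ≈ 242.3333 and q = 847.
New expenditure = 242.3333 × 847 = 205256.33.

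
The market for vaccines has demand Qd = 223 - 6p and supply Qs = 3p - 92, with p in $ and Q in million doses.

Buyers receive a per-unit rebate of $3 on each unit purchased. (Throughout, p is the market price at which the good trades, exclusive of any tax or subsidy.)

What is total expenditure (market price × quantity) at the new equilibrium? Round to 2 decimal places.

Original equilibrium: 223 - 6p = 3p - 92 gives 315 = 9p, so p = 35 and Q = 13.
Since buyers' out-of-pocket price is the market price minus the rebate, the effective demand curve becomes Qd = 241 - 6p.
Clearing the new market: 241 - 6p = 3p - 92, so p = 37 and Q = 19.
New expenditure = 37 × 19 = 703.00.

703.00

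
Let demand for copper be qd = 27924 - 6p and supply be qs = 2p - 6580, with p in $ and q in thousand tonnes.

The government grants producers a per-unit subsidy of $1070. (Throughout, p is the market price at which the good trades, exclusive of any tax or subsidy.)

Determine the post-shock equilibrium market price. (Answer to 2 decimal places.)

4045.50

Initially, 27924 - 6p = 2p - 6580, so 34504 = 8p and p = 4313, q = 2046.
Since sellers receive the price plus the subsidy, the effective supply curve becomes qs = 2p - 4440.
New equilibrium: 27924 - 6p = 2p - 4440 ⇒ 32364 = 8p ⇒ p = 4045.5, q = 3651.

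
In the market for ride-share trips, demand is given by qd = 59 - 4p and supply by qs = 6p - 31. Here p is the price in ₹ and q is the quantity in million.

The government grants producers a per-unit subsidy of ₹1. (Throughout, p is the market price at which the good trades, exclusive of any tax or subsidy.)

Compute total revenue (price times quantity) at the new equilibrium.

Solve the original market: 59 - 4p = 6p - 31, hence p = 9 and q = 23.
Since sellers receive the price plus the subsidy, the effective supply curve becomes qs = 6p - 25.
New equilibrium: 59 - 4p = 6p - 25 ⇒ 84 = 10p ⇒ p = 8.4, q = 25.4.
New expenditure = 8.4 × 25.4 = 213.36.

213.36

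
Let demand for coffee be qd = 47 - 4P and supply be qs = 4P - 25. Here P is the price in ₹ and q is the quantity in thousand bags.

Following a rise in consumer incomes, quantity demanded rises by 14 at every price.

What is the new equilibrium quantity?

18

Original equilibrium: 47 - 4P = 4P - 25 gives 72 = 8P, so P = 9 and q = 11.
With the change applied: demand qd = 61 - 4P, supply qs = 4P - 25.
New equilibrium: 61 - 4P = 4P - 25 ⇒ 86 = 8P ⇒ P = 10.75, q = 18.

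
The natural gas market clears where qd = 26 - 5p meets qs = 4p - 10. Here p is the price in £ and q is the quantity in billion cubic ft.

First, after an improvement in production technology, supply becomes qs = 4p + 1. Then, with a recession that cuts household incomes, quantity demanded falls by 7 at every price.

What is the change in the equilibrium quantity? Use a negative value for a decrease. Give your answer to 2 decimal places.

Solve the original market: 26 - 5p = 4p - 10, hence p = 4 and q = 6.
With the change applied: demand qd = 19 - 5p, supply qs = 4p + 1.
Equate the new curves: 19 - 5p = 4p + 1, giving 18 = 9p, p = 2, q = 9.
Δq = 9 − 6 = +3.00.

+3.00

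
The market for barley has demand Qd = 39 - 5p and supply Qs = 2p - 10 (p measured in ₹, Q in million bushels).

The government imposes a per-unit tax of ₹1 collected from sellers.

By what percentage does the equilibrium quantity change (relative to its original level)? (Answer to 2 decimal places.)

-35.71

Initially, 39 - 5p = 2p - 10, so 49 = 7p and p = 7, Q = 4.
Since sellers keep the price net of the tax, the effective supply curve becomes Qs = 2p - 12.
Equate the new curves: 39 - 5p = 2p - 12, giving 51 = 7p, p = 51/7 ≈ 7.2857, Q = 18/7 ≈ 2.5714.
%ΔQ = (2.5714 − 4) / 4 × 100 = -35.71%.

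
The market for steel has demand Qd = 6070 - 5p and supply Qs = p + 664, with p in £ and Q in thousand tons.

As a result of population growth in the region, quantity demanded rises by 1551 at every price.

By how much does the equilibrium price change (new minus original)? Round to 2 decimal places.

+258.50

Initially, 6070 - 5p = p + 664, so 5406 = 6p and p = 901, Q = 1565.
After the shift, demand is Qd = 7621 - 5p and supply is Qs = p + 664.
Clearing the new market: 7621 - 5p = p + 664, so p = 1159.5 and Q = 1823.5.
Δp = 1159.5 − 901 = +258.50.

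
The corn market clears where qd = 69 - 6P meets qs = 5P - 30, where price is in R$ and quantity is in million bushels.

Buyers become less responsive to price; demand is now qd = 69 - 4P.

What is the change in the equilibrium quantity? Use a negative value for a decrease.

Solve the original market: 69 - 6P = 5P - 30, hence P = 9 and q = 15.
The shock moves the curves to qd = 69 - 4P and qs = 5P - 30.
Clearing the new market: 69 - 4P = 5P - 30, so P = 11 and q = 25.
Δq = 25 − 15 = +10.

+10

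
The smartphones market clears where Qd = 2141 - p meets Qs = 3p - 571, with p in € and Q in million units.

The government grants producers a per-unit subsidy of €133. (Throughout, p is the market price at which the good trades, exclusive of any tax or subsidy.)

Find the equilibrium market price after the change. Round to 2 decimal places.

578.25

Before the shock: 2141 - p = 3p - 571 ⇒ 2712 = 4p ⇒ p = 678, Q = 1463.
Since sellers receive the price plus the subsidy, the effective supply curve becomes Qs = 3p - 172.
Clearing the new market: 2141 - p = 3p - 172, so p = 578.25 and Q = 1562.75.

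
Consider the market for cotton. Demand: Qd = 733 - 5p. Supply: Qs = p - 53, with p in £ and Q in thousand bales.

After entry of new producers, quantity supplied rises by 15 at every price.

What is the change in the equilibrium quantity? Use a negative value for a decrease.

+12.5

Before the shock: 733 - 5p = p - 53 ⇒ 786 = 6p ⇒ p = 131, Q = 78.
With the change applied: demand Qd = 733 - 5p, supply Qs = p - 38.
Clearing the new market: 733 - 5p = p - 38, so p = 128.5 and Q = 90.5.
ΔQ = 90.5 − 78 = +12.5.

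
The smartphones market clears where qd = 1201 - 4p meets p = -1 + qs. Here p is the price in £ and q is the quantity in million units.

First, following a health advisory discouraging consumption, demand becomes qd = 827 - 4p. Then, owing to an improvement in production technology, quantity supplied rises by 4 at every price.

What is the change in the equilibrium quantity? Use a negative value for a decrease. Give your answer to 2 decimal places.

Before the shock: 1201 - 4p = p + 1 ⇒ 1200 = 5p ⇒ p = 240, q = 241.
The shock moves the curves to qd = 827 - 4p and qs = p + 5.
Equate the new curves: 827 - 4p = p + 5, giving 822 = 5p, p = 164.4, q = 169.4.
Δq = 169.4 − 241 = -71.60.

-71.60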